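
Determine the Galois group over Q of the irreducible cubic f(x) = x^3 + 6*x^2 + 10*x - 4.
Gal(K/Q) = S_3 (symmetric group of order 6)

Compute the discriminant of x^3 + (6)*x^2 + (10)*x + (-4): Δ = -1696. Since Δ is not a rational square, the Galois group is not contained in A_3; it must be the full S_3 (irreducibility of the cubic rules out anything smaller).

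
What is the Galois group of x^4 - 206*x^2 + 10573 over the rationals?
Gal(K/Q) = V_4 (Klein four-group, Z/2Z × Z/2Z)

f factors as (x^2 - 97)(x^2 - 109), so the splitting field is K = Q(sqrt(97), sqrt(109)). The elements 97, 109, 10573 are all non-squares in Q, so sqrt(97) and sqrt(109) generate independent quadratic extensions. Thus [K:Q] = 4 and Gal(K/Q) is generated by the two order-2 automorphisms sqrt(97) ↦ -sqrt(97) and sqrt(109) ↦ -sqrt(109), giving V_4.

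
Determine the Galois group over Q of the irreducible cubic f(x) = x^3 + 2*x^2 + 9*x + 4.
Gal(K/Q) = S_3 (symmetric group of order 6)

Compute the discriminant of x^3 + (2)*x^2 + (9)*x + (4): Δ = -1856. Since Δ is not a rational square, the Galois group is not contained in A_3; it must be the full S_3 (irreducibility of the cubic rules out anything smaller).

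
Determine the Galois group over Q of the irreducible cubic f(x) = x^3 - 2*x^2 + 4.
Gal(K/Q) = S_3 (symmetric group of order 6)

Compute the discriminant of x^3 + (-2)*x^2 + (0)*x + (4): Δ = -304. Since Δ is not a rational square, the Galois group is not contained in A_3; it must be the full S_3 (irreducibility of the cubic rules out anything smaller).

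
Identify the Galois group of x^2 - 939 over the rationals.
Gal(K/Q) = Z/2Z (cyclic of order 2)

x^2 - 939 is irreducible over Q since 939 is not a rational square. The splitting field Q(sqrt(939)) has degree 2 over Q, and its unique nontrivial automorphism is sqrt(939) ↦ -sqrt(939). Hence Gal(Q(sqrt(939))/Q) = Z/2Z.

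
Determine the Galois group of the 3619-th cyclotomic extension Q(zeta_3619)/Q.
|Gal(Q(zeta_3619)/Q)| = phi(3619) = 2760; group ≅ (Z/3619Z)^* ≅ Z/6Z × Z/10Z × Z/46Z

The n-th cyclotomic polynomial Φ_3619(x) is the minimal polynomial of zeta_3619 over Q and has degree phi(3619) = 2760. So Q(zeta_3619) is a degree-2760 Galois extension with Galois group (Z/3619Z)^*. By CRT, (Z/3619Z)^* ≅ (Z/7Z)^* × (Z/11Z)^* × (Z/47Z)^*. Each prime-power unit group is (Z/7Z)^* ≅ Z/6Z; (Z/11Z)^* ≅ Z/10Z; (Z/47Z)^* ≅ Z/46Z. Hence Gal(Q(zeta_3619)/Q) ≅ Z/6Z × Z/10Z × Z/46Z.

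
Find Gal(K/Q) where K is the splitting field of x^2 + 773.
Gal(K/Q) = Z/2Z (cyclic of order 2)

x^2 + 773 is irreducible over Q since -773 is not a rational square. The splitting field Q(sqrt(-773)) has degree 2 over Q, and its unique nontrivial automorphism is sqrt(-773) ↦ -sqrt(-773). Hence Gal(Q(sqrt(-773))/Q) = Z/2Z.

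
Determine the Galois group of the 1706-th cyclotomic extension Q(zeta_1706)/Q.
|Gal(Q(zeta_1706)/Q)| = phi(1706) = 852; group ≅ (Z/1706Z)^* ≅ Z/852Z

The n-th cyclotomic polynomial Φ_1706(x) is the minimal polynomial of zeta_1706 over Q and has degree phi(1706) = 852. So Q(zeta_1706) is a degree-852 Galois extension with Galois group (Z/1706Z)^*. By CRT, (Z/1706Z)^* ≅ (Z/2Z)^* × (Z/853Z)^*. Each prime-power unit group is (Z/2Z)^* ≅ trivial group (order 1); (Z/853Z)^* ≅ Z/852Z. Hence Gal(Q(zeta_1706)/Q) ≅ Z/852Z.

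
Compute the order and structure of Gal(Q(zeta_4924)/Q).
|Gal(Q(zeta_4924)/Q)| = phi(4924) = 2460; group ≅ (Z/4924Z)^* ≅ Z/2Z × Z/1230Z

The n-th cyclotomic polynomial Φ_4924(x) is the minimal polynomial of zeta_4924 over Q and has degree phi(4924) = 2460. So Q(zeta_4924) is a degree-2460 Galois extension with Galois group (Z/4924Z)^*. By CRT, (Z/4924Z)^* ≅ (Z/4Z)^* × (Z/1231Z)^*. Each prime-power unit group is (Z/4Z)^* ≅ Z/2Z; (Z/1231Z)^* ≅ Z/1230Z. Hence Gal(Q(zeta_4924)/Q) ≅ Z/2Z × Z/1230Z.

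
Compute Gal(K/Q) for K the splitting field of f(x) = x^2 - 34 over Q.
Gal(K/Q) = Z/2Z (cyclic of order 2)

x^2 - 34 is irreducible over Q since 34 is not a rational square. The splitting field Q(sqrt(34)) has degree 2 over Q, and its unique nontrivial automorphism is sqrt(34) ↦ -sqrt(34). Hence Gal(Q(sqrt(34))/Q) = Z/2Z.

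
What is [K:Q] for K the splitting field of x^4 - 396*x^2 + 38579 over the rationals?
[K:Q] = 4

f factors as (x^2 - 223)(x^2 - 173); the splitting field is K = Q(sqrt(223), sqrt(173)). Since 223, 173, and 38579 are all non-squares in Q, the three subfields Q(sqrt(223)), Q(sqrt(173)), Q(sqrt(38579)) are distinct degree-2 extensions, so [K:Q] = 4 (Klein four Galois group).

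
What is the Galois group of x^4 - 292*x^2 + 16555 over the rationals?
Gal(K/Q) = V_4 (Klein four-group, Z/2Z × Z/2Z)

f factors as (x^2 - 215)(x^2 - 77), so the splitting field is K = Q(sqrt(215), sqrt(77)). The elements 215, 77, 16555 are all non-squares in Q, so sqrt(215) and sqrt(77) generate independent quadratic extensions. Thus [K:Q] = 4 and Gal(K/Q) is generated by the two order-2 automorphisms sqrt(215) ↦ -sqrt(215) and sqrt(77) ↦ -sqrt(77), giving V_4.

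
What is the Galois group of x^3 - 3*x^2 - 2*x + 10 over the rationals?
Gal(K/Q) = S_3 (symmetric group of order 6)

Compute the discriminant of x^3 + (-3)*x^2 + (-2)*x + (10): Δ = -472. Since Δ is not a rational square, the Galois group is not contained in A_3; it must be the full S_3 (irreducibility of the cubic rules out anything smaller).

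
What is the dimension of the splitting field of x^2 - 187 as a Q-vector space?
[K:Q] = 2

The polynomial x^2 - 187 is irreducible over Q since 187 is not a perfect square. Its splitting field is Q(sqrt(187)), which has degree 2 over Q.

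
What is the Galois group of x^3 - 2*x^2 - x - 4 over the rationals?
Gal(K/Q) = S_3 (symmetric group of order 6)

Compute the discriminant of x^3 + (-2)*x^2 + (-1)*x + (-4): Δ = -696. Since Δ is not a rational square, the Galois group is not contained in A_3; it must be the full S_3 (irreducibility of the cubic rules out anything smaller).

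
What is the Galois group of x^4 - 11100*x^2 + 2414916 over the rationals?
Gal(K/Q) = Z/2Z (cyclic of order 2)

f factors as (x^2 - 222)(x^2 - 10878), so the splitting field is K = Q(sqrt(222), sqrt(10878)). The squarefree part of 222 is 222 and the squarefree part of 10878 is also 222, so sqrt(222) and sqrt(10878) are both rational multiples of sqrt(222). Hence Q(sqrt(222)) = Q(sqrt(10878)) = Q(sqrt(222)), and the splitting field collapses to a single degree-2 extension with Galois group Z/2Z.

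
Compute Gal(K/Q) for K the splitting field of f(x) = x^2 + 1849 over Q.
Gal(K/Q) = Z/2Z (cyclic of order 2)

x^2 + 1849 is irreducible over Q since -1849 is not a rational square. The splitting field Q(sqrt(-1849)) has degree 2 over Q, and its unique nontrivial automorphism is sqrt(-1849) ↦ -sqrt(-1849). Hence Gal(Q(sqrt(-1849))/Q) = Z/2Z.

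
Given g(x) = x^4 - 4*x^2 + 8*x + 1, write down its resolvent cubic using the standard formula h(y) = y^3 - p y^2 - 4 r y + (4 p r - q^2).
h(y) = y^3 + 4*y^2 - 4*y - 80

Identify coefficients: p = -4, q = 8, r = 1.
Plug into h(y) = y^3 - p y^2 - 4 r y + (4 p r - q^2):
  h(y) = y^3 - (-4) y^2 - 4*(1) y + (4*(-4)*(1) - (8)^2)
       = y^3 + (4) y^2 + (-4) y + (-80).
Simplifying: h(y) = y^3 + 4*y^2 - 4*y - 80.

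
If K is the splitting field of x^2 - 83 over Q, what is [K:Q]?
[K:Q] = 2

The polynomial x^2 - 83 is irreducible over Q since 83 is not a perfect square. Its splitting field is Q(sqrt(83)), which has degree 2 over Q.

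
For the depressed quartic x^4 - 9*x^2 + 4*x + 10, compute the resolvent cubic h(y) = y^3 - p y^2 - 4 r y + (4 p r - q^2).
h(y) = y^3 + 9*y^2 - 40*y - 376

Identify coefficients: p = -9, q = 4, r = 10.
Plug into h(y) = y^3 - p y^2 - 4 r y + (4 p r - q^2):
  h(y) = y^3 - (-9) y^2 - 4*(10) y + (4*(-9)*(10) - (4)^2)
       = y^3 + (9) y^2 + (-40) y + (-376).
Simplifying: h(y) = y^3 + 9*y^2 - 40*y - 376.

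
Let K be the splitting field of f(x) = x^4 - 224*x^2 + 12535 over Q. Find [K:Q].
[K:Q] = 4

f factors as (x^2 - 109)(x^2 - 115); the splitting field is K = Q(sqrt(109), sqrt(115)). Since 109, 115, and 12535 are all non-squares in Q, the three subfields Q(sqrt(109)), Q(sqrt(115)), Q(sqrt(12535)) are distinct degree-2 extensions, so [K:Q] = 4 (Klein four Galois group).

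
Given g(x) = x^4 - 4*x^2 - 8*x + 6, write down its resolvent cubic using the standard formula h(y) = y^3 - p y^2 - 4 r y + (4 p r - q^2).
h(y) = y^3 + 4*y^2 - 24*y - 160

Identify coefficients: p = -4, q = -8, r = 6.
Plug into h(y) = y^3 - p y^2 - 4 r y + (4 p r - q^2):
  h(y) = y^3 - (-4) y^2 - 4*(6) y + (4*(-4)*(6) - (-8)^2)
       = y^3 + (4) y^2 + (-24) y + (-160).
Simplifying: h(y) = y^3 + 4*y^2 - 24*y - 160.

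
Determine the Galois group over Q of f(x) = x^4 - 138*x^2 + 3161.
Gal(K/Q) = V_4 (Klein four-group, Z/2Z × Z/2Z)

f factors as (x^2 - 29)(x^2 - 109), so the splitting field is K = Q(sqrt(29), sqrt(109)). The elements 29, 109, 3161 are all non-squares in Q, so sqrt(29) and sqrt(109) generate independent quadratic extensions. Thus [K:Q] = 4 and Gal(K/Q) is generated by the two order-2 automorphisms sqrt(29) ↦ -sqrt(29) and sqrt(109) ↦ -sqrt(109), giving V_4.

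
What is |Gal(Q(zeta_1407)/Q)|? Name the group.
|Gal(Q(zeta_1407)/Q)| = phi(1407) = 792; group ≅ (Z/1407Z)^* ≅ Z/2Z × Z/6Z × Z/66Z

The n-th cyclotomic polynomial Φ_1407(x) is the minimal polynomial of zeta_1407 over Q and has degree phi(1407) = 792. So Q(zeta_1407) is a degree-792 Galois extension with Galois group (Z/1407Z)^*. By CRT, (Z/1407Z)^* ≅ (Z/3Z)^* × (Z/7Z)^* × (Z/67Z)^*. Each prime-power unit group is (Z/3Z)^* ≅ Z/2Z; (Z/7Z)^* ≅ Z/6Z; (Z/67Z)^* ≅ Z/66Z. Hence Gal(Q(zeta_1407)/Q) ≅ Z/2Z × Z/6Z × Z/66Z.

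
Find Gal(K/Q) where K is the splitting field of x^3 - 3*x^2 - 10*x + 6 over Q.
Gal(K/Q) = S_3 (symmetric group of order 6)

Compute the discriminant of x^3 + (-3)*x^2 + (-10)*x + (6): Δ = 7816. Since Δ is not a rational square, the Galois group is not contained in A_3; it must be the full S_3 (irreducibility of the cubic rules out anything smaller).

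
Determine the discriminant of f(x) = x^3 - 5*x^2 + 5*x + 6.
Δ = -547

For x^3 + a x^2 + b x + c the discriminant is Δ = 18 a b c - 4 a^3 c + a^2 b^2 - 4 b^3 - 27 c^2.
Plug a = -5, b = 5, c = 6:
  18*(-5)*(5)*(6) - 4*(-5)^3*(6) + (-5)^2*(5)^2 - 4*(5)^3 - 27*(6)^2
  = -2700 + (3000) + 625 + (-500) + (-972)
  = -547.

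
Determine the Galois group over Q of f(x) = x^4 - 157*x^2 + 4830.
Gal(K/Q) = V_4 (Klein four-group, Z/2Z × Z/2Z)

f factors as (x^2 - 42)(x^2 - 115), so the splitting field is K = Q(sqrt(42), sqrt(115)). The elements 42, 115, 4830 are all non-squares in Q, so sqrt(42) and sqrt(115) generate independent quadratic extensions. Thus [K:Q] = 4 and Gal(K/Q) is generated by the two order-2 automorphisms sqrt(42) ↦ -sqrt(42) and sqrt(115) ↦ -sqrt(115), giving V_4.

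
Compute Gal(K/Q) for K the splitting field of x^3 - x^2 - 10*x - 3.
Gal(K/Q) = S_3 (symmetric group of order 6)

Compute the discriminant of x^3 + (-1)*x^2 + (-10)*x + (-3): Δ = 3305. Since Δ is not a rational square, the Galois group is not contained in A_3; it must be the full S_3 (irreducibility of the cubic rules out anything smaller).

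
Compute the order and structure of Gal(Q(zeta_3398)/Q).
|Gal(Q(zeta_3398)/Q)| = phi(3398) = 1698; group ≅ (Z/3398Z)^* ≅ Z/1698Z

The n-th cyclotomic polynomial Φ_3398(x) is the minimal polynomial of zeta_3398 over Q and has degree phi(3398) = 1698. So Q(zeta_3398) is a degree-1698 Galois extension with Galois group (Z/3398Z)^*. By CRT, (Z/3398Z)^* ≅ (Z/2Z)^* × (Z/1699Z)^*. Each prime-power unit group is (Z/2Z)^* ≅ trivial group (order 1); (Z/1699Z)^* ≅ Z/1698Z. Hence Gal(Q(zeta_3398)/Q) ≅ Z/1698Z.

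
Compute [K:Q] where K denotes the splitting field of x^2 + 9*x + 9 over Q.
[K:Q] = 2

The discriminant of x^2 + (9)*x + (9) is b^2 - 4c = 81 - (36) = 45. Since 45 is not a perfect square in Q, the polynomial is irreducible over Q. Its two roots generate a degree-2 extension, so [K:Q] = 2.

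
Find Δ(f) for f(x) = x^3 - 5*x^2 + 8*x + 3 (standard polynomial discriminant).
Δ = -1351

For x^3 + a x^2 + b x + c the discriminant is Δ = 18 a b c - 4 a^3 c + a^2 b^2 - 4 b^3 - 27 c^2.
Plug a = -5, b = 8, c = 3:
  18*(-5)*(8)*(3) - 4*(-5)^3*(3) + (-5)^2*(8)^2 - 4*(8)^3 - 27*(3)^2
  = -2160 + (1500) + 1600 + (-2048) + (-243)
  = -1351.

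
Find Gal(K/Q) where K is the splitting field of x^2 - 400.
Gal(K/Q) = trivial group (order 1)

x^2 - 400 factors as (x - 20)(x + 20) over Q, so its splitting field is Q itself and the Galois group is trivial.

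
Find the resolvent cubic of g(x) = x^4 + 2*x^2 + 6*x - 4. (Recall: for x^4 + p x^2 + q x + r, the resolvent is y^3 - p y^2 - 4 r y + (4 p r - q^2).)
h(y) = y^3 - 2*y^2 + 16*y - 68

Identify coefficients: p = 2, q = 6, r = -4.
Plug into h(y) = y^3 - p y^2 - 4 r y + (4 p r - q^2):
  h(y) = y^3 - (2) y^2 - 4*(-4) y + (4*(2)*(-4) - (6)^2)
       = y^3 + (-2) y^2 + (16) y + (-68).
Simplifying: h(y) = y^3 - 2*y^2 + 16*y - 68.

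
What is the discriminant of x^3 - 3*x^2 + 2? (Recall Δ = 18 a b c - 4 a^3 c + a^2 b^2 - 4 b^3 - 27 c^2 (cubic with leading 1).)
Δ = 108

For x^3 + a x^2 + b x + c the discriminant is Δ = 18 a b c - 4 a^3 c + a^2 b^2 - 4 b^3 - 27 c^2.
Plug a = -3, b = 0, c = 2:
  18*(-3)*(0)*(2) - 4*(-3)^3*(2) + (-3)^2*(0)^2 - 4*(0)^3 - 27*(2)^2
  = 0 + (216) + 0 + (0) + (-108)
  = 108.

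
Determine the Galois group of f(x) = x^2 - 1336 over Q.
Gal(K/Q) = Z/2Z (cyclic of order 2)

x^2 - 1336 is irreducible over Q since 1336 is not a rational square. The splitting field Q(sqrt(1336)) has degree 2 over Q, and its unique nontrivial automorphism is sqrt(1336) ↦ -sqrt(1336). Hence Gal(Q(sqrt(1336))/Q) = Z/2Z.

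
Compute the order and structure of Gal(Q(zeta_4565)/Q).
|Gal(Q(zeta_4565)/Q)| = phi(4565) = 3280; group ≅ (Z/4565Z)^* ≅ Z/4Z × Z/10Z × Z/82Z

The n-th cyclotomic polynomial Φ_4565(x) is the minimal polynomial of zeta_4565 over Q and has degree phi(4565) = 3280. So Q(zeta_4565) is a degree-3280 Galois extension with Galois group (Z/4565Z)^*. By CRT, (Z/4565Z)^* ≅ (Z/5Z)^* × (Z/11Z)^* × (Z/83Z)^*. Each prime-power unit group is (Z/5Z)^* ≅ Z/4Z; (Z/11Z)^* ≅ Z/10Z; (Z/83Z)^* ≅ Z/82Z. Hence Gal(Q(zeta_4565)/Q) ≅ Z/4Z × Z/10Z × Z/82Z.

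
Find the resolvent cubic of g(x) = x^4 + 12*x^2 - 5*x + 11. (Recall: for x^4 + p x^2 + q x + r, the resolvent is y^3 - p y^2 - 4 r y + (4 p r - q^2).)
h(y) = y^3 - 12*y^2 - 44*y + 503

Identify coefficients: p = 12, q = -5, r = 11.
Plug into h(y) = y^3 - p y^2 - 4 r y + (4 p r - q^2):
  h(y) = y^3 - (12) y^2 - 4*(11) y + (4*(12)*(11) - (-5)^2)
       = y^3 + (-12) y^2 + (-44) y + (503).
Simplifying: h(y) = y^3 - 12*y^2 - 44*y + 503.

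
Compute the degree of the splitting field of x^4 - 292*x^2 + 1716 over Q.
[K:Q] = 4

f factors as (x^2 - 6)(x^2 - 286); the splitting field is K = Q(sqrt(6), sqrt(286)). Since 6, 286, and 1716 are all non-squares in Q, the three subfields Q(sqrt(6)), Q(sqrt(286)), Q(sqrt(1716)) are distinct degree-2 extensions, so [K:Q] = 4 (Klein four Galois group).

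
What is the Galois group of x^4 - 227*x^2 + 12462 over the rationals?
Gal(K/Q) = V_4 (Klein four-group, Z/2Z × Z/2Z)

f factors as (x^2 - 93)(x^2 - 134), so the splitting field is K = Q(sqrt(93), sqrt(134)). The elements 93, 134, 12462 are all non-squares in Q, so sqrt(93) and sqrt(134) generate independent quadratic extensions. Thus [K:Q] = 4 and Gal(K/Q) is generated by the two order-2 automorphisms sqrt(93) ↦ -sqrt(93) and sqrt(134) ↦ -sqrt(134), giving V_4.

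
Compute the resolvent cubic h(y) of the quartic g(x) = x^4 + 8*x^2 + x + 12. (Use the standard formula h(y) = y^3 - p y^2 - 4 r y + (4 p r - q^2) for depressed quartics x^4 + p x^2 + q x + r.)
h(y) = y^3 - 8*y^2 - 48*y + 383

Identify coefficients: p = 8, q = 1, r = 12.
Plug into h(y) = y^3 - p y^2 - 4 r y + (4 p r - q^2):
  h(y) = y^3 - (8) y^2 - 4*(12) y + (4*(8)*(12) - (1)^2)
       = y^3 + (-8) y^2 + (-48) y + (383).
Simplifying: h(y) = y^3 - 8*y^2 - 48*y + 383.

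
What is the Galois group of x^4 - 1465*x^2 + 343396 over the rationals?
Gal(K/Q) = Z/2Z (cyclic of order 2)

f factors as (x^2 - 1172)(x^2 - 293), so the splitting field is K = Q(sqrt(1172), sqrt(293)). The squarefree part of 1172 is 293 and the squarefree part of 293 is also 293, so sqrt(1172) and sqrt(293) are both rational multiples of sqrt(293). Hence Q(sqrt(1172)) = Q(sqrt(293)) = Q(sqrt(293)), and the splitting field collapses to a single degree-2 extension with Galois group Z/2Z.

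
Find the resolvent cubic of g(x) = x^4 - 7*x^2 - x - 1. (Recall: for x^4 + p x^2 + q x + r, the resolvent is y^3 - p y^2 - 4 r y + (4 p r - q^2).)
h(y) = y^3 + 7*y^2 + 4*y + 27

Identify coefficients: p = -7, q = -1, r = -1.
Plug into h(y) = y^3 - p y^2 - 4 r y + (4 p r - q^2):
  h(y) = y^3 - (-7) y^2 - 4*(-1) y + (4*(-7)*(-1) - (-1)^2)
       = y^3 + (7) y^2 + (4) y + (27).
Simplifying: h(y) = y^3 + 7*y^2 + 4*y + 27.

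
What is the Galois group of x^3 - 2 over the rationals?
Gal(K/Q) = S_3 (symmetric group of order 6)

Compute the discriminant of x^3 + (0)*x^2 + (0)*x + (-2): Δ = -108. Since Δ is not a rational square, the Galois group is not contained in A_3; it must be the full S_3 (irreducibility of the cubic rules out anything smaller).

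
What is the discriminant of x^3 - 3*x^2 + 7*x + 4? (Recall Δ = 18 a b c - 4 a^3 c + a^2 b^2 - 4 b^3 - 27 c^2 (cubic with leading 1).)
Δ = -2443

For x^3 + a x^2 + b x + c the discriminant is Δ = 18 a b c - 4 a^3 c + a^2 b^2 - 4 b^3 - 27 c^2.
Plug a = -3, b = 7, c = 4:
  18*(-3)*(7)*(4) - 4*(-3)^3*(4) + (-3)^2*(7)^2 - 4*(7)^3 - 27*(4)^2
  = -1512 + (432) + 441 + (-1372) + (-432)
  = -2443.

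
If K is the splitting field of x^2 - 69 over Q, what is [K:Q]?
[K:Q] = 2

The polynomial x^2 - 69 is irreducible over Q since 69 is not a perfect square. Its splitting field is Q(sqrt(69)), which has degree 2 over Q.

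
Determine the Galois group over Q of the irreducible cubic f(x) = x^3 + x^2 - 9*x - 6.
Gal(K/Q) = S_3 (symmetric group of order 6)

Compute the discriminant of x^3 + (1)*x^2 + (-9)*x + (-6): Δ = 3021. Since Δ is not a rational square, the Galois group is not contained in A_3; it must be the full S_3 (irreducibility of the cubic rules out anything smaller).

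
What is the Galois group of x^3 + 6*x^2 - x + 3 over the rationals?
Gal(K/Q) = S_3 (symmetric group of order 6)

Compute the discriminant of x^3 + (6)*x^2 + (-1)*x + (3): Δ = -3119. Since Δ is not a rational square, the Galois group is not contained in A_3; it must be the full S_3 (irreducibility of the cubic rules out anything smaller).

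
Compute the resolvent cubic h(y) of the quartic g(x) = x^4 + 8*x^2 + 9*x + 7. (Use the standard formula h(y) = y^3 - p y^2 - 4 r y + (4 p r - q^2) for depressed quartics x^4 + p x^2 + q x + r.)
h(y) = y^3 - 8*y^2 - 28*y + 143

Identify coefficients: p = 8, q = 9, r = 7.
Plug into h(y) = y^3 - p y^2 - 4 r y + (4 p r - q^2):
  h(y) = y^3 - (8) y^2 - 4*(7) y + (4*(8)*(7) - (9)^2)
       = y^3 + (-8) y^2 + (-28) y + (143).
Simplifying: h(y) = y^3 - 8*y^2 - 28*y + 143.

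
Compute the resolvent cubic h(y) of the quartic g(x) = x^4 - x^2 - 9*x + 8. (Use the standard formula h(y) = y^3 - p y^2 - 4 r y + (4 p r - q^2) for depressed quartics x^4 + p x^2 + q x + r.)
h(y) = y^3 + y^2 - 32*y - 113

Identify coefficients: p = -1, q = -9, r = 8.
Plug into h(y) = y^3 - p y^2 - 4 r y + (4 p r - q^2):
  h(y) = y^3 - (-1) y^2 - 4*(8) y + (4*(-1)*(8) - (-9)^2)
       = y^3 + (1) y^2 + (-32) y + (-113).
Simplifying: h(y) = y^3 + y^2 - 32*y - 113.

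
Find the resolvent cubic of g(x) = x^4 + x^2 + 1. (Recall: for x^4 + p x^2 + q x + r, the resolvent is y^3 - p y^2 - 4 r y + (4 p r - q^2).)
h(y) = y^3 - y^2 - 4*y + 4

Identify coefficients: p = 1, q = 0, r = 1.
Plug into h(y) = y^3 - p y^2 - 4 r y + (4 p r - q^2):
  h(y) = y^3 - (1) y^2 - 4*(1) y + (4*(1)*(1) - (0)^2)
       = y^3 + (-1) y^2 + (-4) y + (4).
Simplifying: h(y) = y^3 - y^2 - 4*y + 4.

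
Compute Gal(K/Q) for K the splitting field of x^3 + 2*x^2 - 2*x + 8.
Gal(K/Q) = S_3 (symmetric group of order 6)

Compute the discriminant of x^3 + (2)*x^2 + (-2)*x + (8): Δ = -2512. Since Δ is not a rational square, the Galois group is not contained in A_3; it must be the full S_3 (irreducibility of the cubic rules out anything smaller).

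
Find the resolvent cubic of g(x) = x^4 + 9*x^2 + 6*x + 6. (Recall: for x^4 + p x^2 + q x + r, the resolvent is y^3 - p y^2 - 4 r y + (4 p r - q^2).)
h(y) = y^3 - 9*y^2 - 24*y + 180

Identify coefficients: p = 9, q = 6, r = 6.
Plug into h(y) = y^3 - p y^2 - 4 r y + (4 p r - q^2):
  h(y) = y^3 - (9) y^2 - 4*(6) y + (4*(9)*(6) - (6)^2)
       = y^3 + (-9) y^2 + (-24) y + (180).
Simplifying: h(y) = y^3 - 9*y^2 - 24*y + 180.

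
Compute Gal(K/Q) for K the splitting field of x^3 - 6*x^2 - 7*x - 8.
Gal(K/Q) = S_3 (symmetric group of order 6)

Compute the discriminant of x^3 + (-6)*x^2 + (-7)*x + (-8): Δ = -11552. Since Δ is not a rational square, the Galois group is not contained in A_3; it must be the full S_3 (irreducibility of the cubic rules out anything smaller).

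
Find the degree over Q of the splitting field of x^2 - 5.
[K:Q] = 2

The discriminant of x^2 + (0)*x + (-5) is b^2 - 4c = 0 - (-20) = 20. Since 20 is not a perfect square in Q, the polynomial is irreducible over Q. Its two roots generate a degree-2 extension, so [K:Q] = 2.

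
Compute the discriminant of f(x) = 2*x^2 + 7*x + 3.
Δ = 25

For a quadratic a x^2 + b x + c the discriminant is Δ = b^2 - 4ac = (7)^2 - 4*(2)*(3) = 49 - (24) = 25.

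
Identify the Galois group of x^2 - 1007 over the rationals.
Gal(K/Q) = Z/2Z (cyclic of order 2)

x^2 - 1007 is irreducible over Q since 1007 is not a rational square. The splitting field Q(sqrt(1007)) has degree 2 over Q, and its unique nontrivial automorphism is sqrt(1007) ↦ -sqrt(1007). Hence Gal(Q(sqrt(1007))/Q) = Z/2Z.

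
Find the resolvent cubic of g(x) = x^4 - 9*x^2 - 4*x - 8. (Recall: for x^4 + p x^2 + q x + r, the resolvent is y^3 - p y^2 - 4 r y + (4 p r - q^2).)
h(y) = y^3 + 9*y^2 + 32*y + 272

Identify coefficients: p = -9, q = -4, r = -8.
Plug into h(y) = y^3 - p y^2 - 4 r y + (4 p r - q^2):
  h(y) = y^3 - (-9) y^2 - 4*(-8) y + (4*(-9)*(-8) - (-4)^2)
       = y^3 + (9) y^2 + (32) y + (272).
Simplifying: h(y) = y^3 + 9*y^2 + 32*y + 272.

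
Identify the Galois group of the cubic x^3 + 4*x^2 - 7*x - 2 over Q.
Gal(K/Q) = S_3 (symmetric group of order 6)

Compute the discriminant of x^3 + (4)*x^2 + (-7)*x + (-2): Δ = 3568. Since Δ is not a rational square, the Galois group is not contained in A_3; it must be the full S_3 (irreducibility of the cubic rules out anything smaller).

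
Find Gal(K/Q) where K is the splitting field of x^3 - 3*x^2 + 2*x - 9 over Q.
Gal(K/Q) = S_3 (symmetric group of order 6)

Compute the discriminant of x^3 + (-3)*x^2 + (2)*x + (-9): Δ = -2183. Since Δ is not a rational square, the Galois group is not contained in A_3; it must be the full S_3 (irreducibility of the cubic rules out anything smaller).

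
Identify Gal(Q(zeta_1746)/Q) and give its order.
|Gal(Q(zeta_1746)/Q)| = phi(1746) = 576; group ≅ (Z/1746Z)^* ≅ Z/6Z × Z/96Z

The n-th cyclotomic polynomial Φ_1746(x) is the minimal polynomial of zeta_1746 over Q and has degree phi(1746) = 576. So Q(zeta_1746) is a degree-576 Galois extension with Galois group (Z/1746Z)^*. By CRT, (Z/1746Z)^* ≅ (Z/2Z)^* × (Z/9Z)^* × (Z/97Z)^*. Each prime-power unit group is (Z/2Z)^* ≅ trivial group (order 1); (Z/9Z)^* ≅ Z/6Z; (Z/97Z)^* ≅ Z/96Z. Hence Gal(Q(zeta_1746)/Q) ≅ Z/6Z × Z/96Z.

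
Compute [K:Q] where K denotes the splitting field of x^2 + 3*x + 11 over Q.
[K:Q] = 2

The discriminant of x^2 + (3)*x + (11) is b^2 - 4c = 9 - (44) = -35. Since -35 is not a perfect square in Q, the polynomial is irreducible over Q. Its two roots generate a degree-2 extension, so [K:Q] = 2.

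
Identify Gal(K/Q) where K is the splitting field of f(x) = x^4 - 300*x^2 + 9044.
Gal(K/Q) = V_4 (Klein four-group, Z/2Z × Z/2Z)

f factors as (x^2 - 34)(x^2 - 266), so the splitting field is K = Q(sqrt(34), sqrt(266)). The elements 34, 266, 9044 are all non-squares in Q, so sqrt(34) and sqrt(266) generate independent quadratic extensions. Thus [K:Q] = 4 and Gal(K/Q) is generated by the two order-2 automorphisms sqrt(34) ↦ -sqrt(34) and sqrt(266) ↦ -sqrt(266), giving V_4.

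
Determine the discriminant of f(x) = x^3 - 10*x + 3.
Δ = 3757

For a depressed cubic x^3 + p x + q the discriminant is Δ = -4 p^3 - 27 q^2 = -4*(-10)^3 - 27*(3)^2 = 4000 - 243 = 3757.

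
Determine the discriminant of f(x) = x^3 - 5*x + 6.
Δ = -472

For a depressed cubic x^3 + p x + q the discriminant is Δ = -4 p^3 - 27 q^2 = -4*(-5)^3 - 27*(6)^2 = 500 - 972 = -472.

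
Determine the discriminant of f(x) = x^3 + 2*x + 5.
Δ = -707

For a depressed cubic x^3 + p x + q the discriminant is Δ = -4 p^3 - 27 q^2 = -4*(2)^3 - 27*(5)^2 = -32 - 675 = -707.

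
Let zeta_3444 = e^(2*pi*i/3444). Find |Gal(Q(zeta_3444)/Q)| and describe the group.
|Gal(Q(zeta_3444)/Q)| = phi(3444) = 960; group ≅ (Z/3444Z)^* ≅ Z/2Z × Z/2Z × Z/6Z × Z/40Z

The n-th cyclotomic polynomial Φ_3444(x) is the minimal polynomial of zeta_3444 over Q and has degree phi(3444) = 960. So Q(zeta_3444) is a degree-960 Galois extension with Galois group (Z/3444Z)^*. By CRT, (Z/3444Z)^* ≅ (Z/4Z)^* × (Z/3Z)^* × (Z/7Z)^* × (Z/41Z)^*. Each prime-power unit group is (Z/4Z)^* ≅ Z/2Z; (Z/3Z)^* ≅ Z/2Z; (Z/7Z)^* ≅ Z/6Z; (Z/41Z)^* ≅ Z/40Z. Hence Gal(Q(zeta_3444)/Q) ≅ Z/2Z × Z/2Z × Z/6Z × Z/40Z.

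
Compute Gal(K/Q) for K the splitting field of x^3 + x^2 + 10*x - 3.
Gal(K/Q) = S_3 (symmetric group of order 6)

Compute the discriminant of x^3 + (1)*x^2 + (10)*x + (-3): Δ = -4671. Since Δ is not a rational square, the Galois group is not contained in A_3; it must be the full S_3 (irreducibility of the cubic rules out anything smaller).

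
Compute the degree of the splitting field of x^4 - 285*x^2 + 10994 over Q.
[K:Q] = 4

f factors as (x^2 - 239)(x^2 - 46); the splitting field is K = Q(sqrt(239), sqrt(46)). Since 239, 46, and 10994 are all non-squares in Q, the three subfields Q(sqrt(239)), Q(sqrt(46)), Q(sqrt(10994)) are distinct degree-2 extensions, so [K:Q] = 4 (Klein four Galois group).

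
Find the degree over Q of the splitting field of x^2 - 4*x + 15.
[K:Q] = 2

The discriminant of x^2 + (-4)*x + (15) is b^2 - 4c = 16 - (60) = -44. Since -44 is not a perfect square in Q, the polynomial is irreducible over Q. Its two roots generate a degree-2 extension, so [K:Q] = 2.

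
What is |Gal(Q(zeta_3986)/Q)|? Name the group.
|Gal(Q(zeta_3986)/Q)| = phi(3986) = 1992; group ≅ (Z/3986Z)^* ≅ Z/1992Z

The n-th cyclotomic polynomial Φ_3986(x) is the minimal polynomial of zeta_3986 over Q and has degree phi(3986) = 1992. So Q(zeta_3986) is a degree-1992 Galois extension with Galois group (Z/3986Z)^*. By CRT, (Z/3986Z)^* ≅ (Z/2Z)^* × (Z/1993Z)^*. Each prime-power unit group is (Z/2Z)^* ≅ trivial group (order 1); (Z/1993Z)^* ≅ Z/1992Z. Hence Gal(Q(zeta_3986)/Q) ≅ Z/1992Z.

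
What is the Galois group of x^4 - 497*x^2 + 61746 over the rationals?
Gal(K/Q) = V_4 (Klein four-group, Z/2Z × Z/2Z)

f factors as (x^2 - 251)(x^2 - 246), so the splitting field is K = Q(sqrt(251), sqrt(246)). The elements 251, 246, 61746 are all non-squares in Q, so sqrt(251) and sqrt(246) generate independent quadratic extensions. Thus [K:Q] = 4 and Gal(K/Q) is generated by the two order-2 automorphisms sqrt(251) ↦ -sqrt(251) and sqrt(246) ↦ -sqrt(246), giving V_4.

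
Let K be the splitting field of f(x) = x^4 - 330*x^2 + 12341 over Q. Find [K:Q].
[K:Q] = 4

f factors as (x^2 - 287)(x^2 - 43); the splitting field is K = Q(sqrt(287), sqrt(43)). Since 287, 43, and 12341 are all non-squares in Q, the three subfields Q(sqrt(287)), Q(sqrt(43)), Q(sqrt(12341)) are distinct degree-2 extensions, so [K:Q] = 4 (Klein four Galois group).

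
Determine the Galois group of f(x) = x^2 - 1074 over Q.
Gal(K/Q) = Z/2Z (cyclic of order 2)

x^2 - 1074 is irreducible over Q since 1074 is not a rational square. The splitting field Q(sqrt(1074)) has degree 2 over Q, and its unique nontrivial automorphism is sqrt(1074) ↦ -sqrt(1074). Hence Gal(Q(sqrt(1074))/Q) = Z/2Z.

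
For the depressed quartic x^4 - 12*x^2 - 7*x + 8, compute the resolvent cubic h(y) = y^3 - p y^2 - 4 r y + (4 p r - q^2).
h(y) = y^3 + 12*y^2 - 32*y - 433

Identify coefficients: p = -12, q = -7, r = 8.
Plug into h(y) = y^3 - p y^2 - 4 r y + (4 p r - q^2):
  h(y) = y^3 - (-12) y^2 - 4*(8) y + (4*(-12)*(8) - (-7)^2)
       = y^3 + (12) y^2 + (-32) y + (-433).
Simplifying: h(y) = y^3 + 12*y^2 - 32*y - 433.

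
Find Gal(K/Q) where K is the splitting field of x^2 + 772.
Gal(K/Q) = Z/2Z (cyclic of order 2)

x^2 + 772 is irreducible over Q since -772 is not a rational square. The splitting field Q(sqrt(-772)) has degree 2 over Q, and its unique nontrivial automorphism is sqrt(-772) ↦ -sqrt(-772). Hence Gal(Q(sqrt(-772))/Q) = Z/2Z.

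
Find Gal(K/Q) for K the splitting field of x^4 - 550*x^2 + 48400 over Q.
Gal(K/Q) = Z/2Z (cyclic of order 2)

f factors as (x^2 - 440)(x^2 - 110), so the splitting field is K = Q(sqrt(440), sqrt(110)). The squarefree part of 440 is 110 and the squarefree part of 110 is also 110, so sqrt(440) and sqrt(110) are both rational multiples of sqrt(110). Hence Q(sqrt(440)) = Q(sqrt(110)) = Q(sqrt(110)), and the splitting field collapses to a single degree-2 extension with Galois group Z/2Z.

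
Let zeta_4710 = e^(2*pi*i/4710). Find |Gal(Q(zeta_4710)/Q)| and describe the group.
|Gal(Q(zeta_4710)/Q)| = phi(4710) = 1248; group ≅ (Z/4710Z)^* ≅ Z/2Z × Z/4Z × Z/156Z

The n-th cyclotomic polynomial Φ_4710(x) is the minimal polynomial of zeta_4710 over Q and has degree phi(4710) = 1248. So Q(zeta_4710) is a degree-1248 Galois extension with Galois group (Z/4710Z)^*. By CRT, (Z/4710Z)^* ≅ (Z/2Z)^* × (Z/3Z)^* × (Z/5Z)^* × (Z/157Z)^*. Each prime-power unit group is (Z/2Z)^* ≅ trivial group (order 1); (Z/3Z)^* ≅ Z/2Z; (Z/5Z)^* ≅ Z/4Z; (Z/157Z)^* ≅ Z/156Z. Hence Gal(Q(zeta_4710)/Q) ≅ Z/2Z × Z/4Z × Z/156Z.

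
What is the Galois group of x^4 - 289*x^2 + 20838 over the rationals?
Gal(K/Q) = V_4 (Klein four-group, Z/2Z × Z/2Z)

f factors as (x^2 - 138)(x^2 - 151), so the splitting field is K = Q(sqrt(138), sqrt(151)). The elements 138, 151, 20838 are all non-squares in Q, so sqrt(138) and sqrt(151) generate independent quadratic extensions. Thus [K:Q] = 4 and Gal(K/Q) is generated by the two order-2 automorphisms sqrt(138) ↦ -sqrt(138) and sqrt(151) ↦ -sqrt(151), giving V_4.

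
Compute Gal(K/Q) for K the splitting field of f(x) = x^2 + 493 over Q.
Gal(K/Q) = Z/2Z (cyclic of order 2)

x^2 + 493 is irreducible over Q since -493 is not a rational square. The splitting field Q(sqrt(-493)) has degree 2 over Q, and its unique nontrivial automorphism is sqrt(-493) ↦ -sqrt(-493). Hence Gal(Q(sqrt(-493))/Q) = Z/2Z.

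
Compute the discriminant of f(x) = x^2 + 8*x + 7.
Δ = 36

For a quadratic a x^2 + b x + c the discriminant is Δ = b^2 - 4ac = (8)^2 - 4*(1)*(7) = 64 - (28) = 36.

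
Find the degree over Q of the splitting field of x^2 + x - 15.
[K:Q] = 2

The discriminant of x^2 + (1)*x + (-15) is b^2 - 4c = 1 - (-60) = 61. Since 61 is not a perfect square in Q, the polynomial is irreducible over Q. Its two roots generate a degree-2 extension, so [K:Q] = 2.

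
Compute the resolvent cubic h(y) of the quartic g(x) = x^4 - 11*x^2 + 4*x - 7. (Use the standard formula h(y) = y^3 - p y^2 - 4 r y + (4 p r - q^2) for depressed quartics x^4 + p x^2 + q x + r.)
h(y) = y^3 + 11*y^2 + 28*y + 292

Identify coefficients: p = -11, q = 4, r = -7.
Plug into h(y) = y^3 - p y^2 - 4 r y + (4 p r - q^2):
  h(y) = y^3 - (-11) y^2 - 4*(-7) y + (4*(-11)*(-7) - (4)^2)
       = y^3 + (11) y^2 + (28) y + (292).
Simplifying: h(y) = y^3 + 11*y^2 + 28*y + 292.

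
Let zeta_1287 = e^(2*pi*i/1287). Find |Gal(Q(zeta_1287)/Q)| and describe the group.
|Gal(Q(zeta_1287)/Q)| = phi(1287) = 720; group ≅ (Z/1287Z)^* ≅ Z/6Z × Z/10Z × Z/12Z

The n-th cyclotomic polynomial Φ_1287(x) is the minimal polynomial of zeta_1287 over Q and has degree phi(1287) = 720. So Q(zeta_1287) is a degree-720 Galois extension with Galois group (Z/1287Z)^*. By CRT, (Z/1287Z)^* ≅ (Z/9Z)^* × (Z/11Z)^* × (Z/13Z)^*. Each prime-power unit group is (Z/9Z)^* ≅ Z/6Z; (Z/11Z)^* ≅ Z/10Z; (Z/13Z)^* ≅ Z/12Z. Hence Gal(Q(zeta_1287)/Q) ≅ Z/6Z × Z/10Z × Z/12Z.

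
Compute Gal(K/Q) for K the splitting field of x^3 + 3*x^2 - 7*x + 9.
Gal(K/Q) = S_3 (symmetric group of order 6)

Compute the discriminant of x^3 + (3)*x^2 + (-7)*x + (9): Δ = -4748. Since Δ is not a rational square, the Galois group is not contained in A_3; it must be the full S_3 (irreducibility of the cubic rules out anything smaller).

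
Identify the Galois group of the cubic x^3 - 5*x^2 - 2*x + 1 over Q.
Gal(K/Q) = S_3 (symmetric group of order 6)

Compute the discriminant of x^3 + (-5)*x^2 + (-2)*x + (1): Δ = 785. Since Δ is not a rational square, the Galois group is not contained in A_3; it must be the full S_3 (irreducibility of the cubic rules out anything smaller).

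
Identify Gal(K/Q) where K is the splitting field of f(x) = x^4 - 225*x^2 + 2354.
Gal(K/Q) = V_4 (Klein four-group, Z/2Z × Z/2Z)

f factors as (x^2 - 214)(x^2 - 11), so the splitting field is K = Q(sqrt(214), sqrt(11)). The elements 214, 11, 2354 are all non-squares in Q, so sqrt(214) and sqrt(11) generate independent quadratic extensions. Thus [K:Q] = 4 and Gal(K/Q) is generated by the two order-2 automorphisms sqrt(214) ↦ -sqrt(214) and sqrt(11) ↦ -sqrt(11), giving V_4.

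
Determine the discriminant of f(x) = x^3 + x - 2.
Δ = -112

For a depressed cubic x^3 + p x + q the discriminant is Δ = -4 p^3 - 27 q^2 = -4*(1)^3 - 27*(-2)^2 = -4 - 108 = -112.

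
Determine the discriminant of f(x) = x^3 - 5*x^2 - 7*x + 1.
Δ = 3700

For x^3 + a x^2 + b x + c the discriminant is Δ = 18 a b c - 4 a^3 c + a^2 b^2 - 4 b^3 - 27 c^2.
Plug a = -5, b = -7, c = 1:
  18*(-5)*(-7)*(1) - 4*(-5)^3*(1) + (-5)^2*(-7)^2 - 4*(-7)^3 - 27*(1)^2
  = 630 + (500) + 1225 + (1372) + (-27)
  = 3700.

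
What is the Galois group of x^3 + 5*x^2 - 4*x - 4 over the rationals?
Gal(K/Q) = S_3 (symmetric group of order 6)

Compute the discriminant of x^3 + (5)*x^2 + (-4)*x + (-4): Δ = 3664. Since Δ is not a rational square, the Galois group is not contained in A_3; it must be the full S_3 (irreducibility of the cubic rules out anything smaller).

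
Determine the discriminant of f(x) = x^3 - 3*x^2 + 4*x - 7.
Δ = -679

For x^3 + a x^2 + b x + c the discriminant is Δ = 18 a b c - 4 a^3 c + a^2 b^2 - 4 b^3 - 27 c^2.
Plug a = -3, b = 4, c = -7:
  18*(-3)*(4)*(-7) - 4*(-3)^3*(-7) + (-3)^2*(4)^2 - 4*(4)^3 - 27*(-7)^2
  = 1512 + (-756) + 144 + (-256) + (-1323)
  = -679.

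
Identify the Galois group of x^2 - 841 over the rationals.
Gal(K/Q) = trivial group (order 1)

x^2 - 841 factors as (x - 29)(x + 29) over Q, so its splitting field is Q itself and the Galois group is trivial.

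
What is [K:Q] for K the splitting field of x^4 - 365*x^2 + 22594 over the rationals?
[K:Q] = 4

f factors as (x^2 - 286)(x^2 - 79); the splitting field is K = Q(sqrt(286), sqrt(79)). Since 286, 79, and 22594 are all non-squares in Q, the three subfields Q(sqrt(286)), Q(sqrt(79)), Q(sqrt(22594)) are distinct degree-2 extensions, so [K:Q] = 4 (Klein four Galois group).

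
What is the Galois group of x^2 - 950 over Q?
Gal(K/Q) = Z/2Z (cyclic of order 2)

x^2 - 950 is irreducible over Q since 950 is not a rational square. The splitting field Q(sqrt(950)) has degree 2 over Q, and its unique nontrivial automorphism is sqrt(950) ↦ -sqrt(950). Hence Gal(Q(sqrt(950))/Q) = Z/2Z.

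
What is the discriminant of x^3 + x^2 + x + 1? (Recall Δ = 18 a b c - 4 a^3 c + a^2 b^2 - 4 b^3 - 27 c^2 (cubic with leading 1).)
Δ = -16

For x^3 + a x^2 + b x + c the discriminant is Δ = 18 a b c - 4 a^3 c + a^2 b^2 - 4 b^3 - 27 c^2.
Plug a = 1, b = 1, c = 1:
  18*(1)*(1)*(1) - 4*(1)^3*(1) + (1)^2*(1)^2 - 4*(1)^3 - 27*(1)^2
  = 18 + (-4) + 1 + (-4) + (-27)
  = -16.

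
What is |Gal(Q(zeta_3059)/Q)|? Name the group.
|Gal(Q(zeta_3059)/Q)| = phi(3059) = 2376; group ≅ (Z/3059Z)^* ≅ Z/6Z × Z/18Z × Z/22Z

The n-th cyclotomic polynomial Φ_3059(x) is the minimal polynomial of zeta_3059 over Q and has degree phi(3059) = 2376. So Q(zeta_3059) is a degree-2376 Galois extension with Galois group (Z/3059Z)^*. By CRT, (Z/3059Z)^* ≅ (Z/7Z)^* × (Z/19Z)^* × (Z/23Z)^*. Each prime-power unit group is (Z/7Z)^* ≅ Z/6Z; (Z/19Z)^* ≅ Z/18Z; (Z/23Z)^* ≅ Z/22Z. Hence Gal(Q(zeta_3059)/Q) ≅ Z/6Z × Z/18Z × Z/22Z.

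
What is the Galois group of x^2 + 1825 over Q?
Gal(K/Q) = Z/2Z (cyclic of order 2)

x^2 + 1825 is irreducible over Q since -1825 is not a rational square. The splitting field Q(sqrt(-1825)) has degree 2 over Q, and its unique nontrivial automorphism is sqrt(-1825) ↦ -sqrt(-1825). Hence Gal(Q(sqrt(-1825))/Q) = Z/2Z.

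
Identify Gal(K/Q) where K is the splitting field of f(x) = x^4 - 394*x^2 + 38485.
Gal(K/Q) = V_4 (Klein four-group, Z/2Z × Z/2Z)

f factors as (x^2 - 215)(x^2 - 179), so the splitting field is K = Q(sqrt(215), sqrt(179)). The elements 215, 179, 38485 are all non-squares in Q, so sqrt(215) and sqrt(179) generate independent quadratic extensions. Thus [K:Q] = 4 and Gal(K/Q) is generated by the two order-2 automorphisms sqrt(215) ↦ -sqrt(215) and sqrt(179) ↦ -sqrt(179), giving V_4.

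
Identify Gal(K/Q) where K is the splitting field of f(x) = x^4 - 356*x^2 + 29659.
Gal(K/Q) = V_4 (Klein four-group, Z/2Z × Z/2Z)

f factors as (x^2 - 133)(x^2 - 223), so the splitting field is K = Q(sqrt(133), sqrt(223)). The elements 133, 223, 29659 are all non-squares in Q, so sqrt(133) and sqrt(223) generate independent quadratic extensions. Thus [K:Q] = 4 and Gal(K/Q) is generated by the two order-2 automorphisms sqrt(133) ↦ -sqrt(133) and sqrt(223) ↦ -sqrt(223), giving V_4.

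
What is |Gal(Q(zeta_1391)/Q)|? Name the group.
|Gal(Q(zeta_1391)/Q)| = phi(1391) = 1272; group ≅ (Z/1391Z)^* ≅ Z/12Z × Z/106Z

The n-th cyclotomic polynomial Φ_1391(x) is the minimal polynomial of zeta_1391 over Q and has degree phi(1391) = 1272. So Q(zeta_1391) is a degree-1272 Galois extension with Galois group (Z/1391Z)^*. By CRT, (Z/1391Z)^* ≅ (Z/13Z)^* × (Z/107Z)^*. Each prime-power unit group is (Z/13Z)^* ≅ Z/12Z; (Z/107Z)^* ≅ Z/106Z. Hence Gal(Q(zeta_1391)/Q) ≅ Z/12Z × Z/106Z.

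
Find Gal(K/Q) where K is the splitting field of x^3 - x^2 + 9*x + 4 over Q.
Gal(K/Q) = S_3 (symmetric group of order 6)

Compute the discriminant of x^3 + (-1)*x^2 + (9)*x + (4): Δ = -3899. Since Δ is not a rational square, the Galois group is not contained in A_3; it must be the full S_3 (irreducibility of the cubic rules out anything smaller).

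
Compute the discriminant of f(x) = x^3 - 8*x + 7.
Δ = 725

For a depressed cubic x^3 + p x + q the discriminant is Δ = -4 p^3 - 27 q^2 = -4*(-8)^3 - 27*(7)^2 = 2048 - 1323 = 725.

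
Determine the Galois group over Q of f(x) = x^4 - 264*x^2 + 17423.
Gal(K/Q) = V_4 (Klein four-group, Z/2Z × Z/2Z)

f factors as (x^2 - 133)(x^2 - 131), so the splitting field is K = Q(sqrt(133), sqrt(131)). The elements 133, 131, 17423 are all non-squares in Q, so sqrt(133) and sqrt(131) generate independent quadratic extensions. Thus [K:Q] = 4 and Gal(K/Q) is generated by the two order-2 automorphisms sqrt(133) ↦ -sqrt(133) and sqrt(131) ↦ -sqrt(131), giving V_4.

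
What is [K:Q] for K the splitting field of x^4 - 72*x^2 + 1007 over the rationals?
[K:Q] = 4

f factors as (x^2 - 53)(x^2 - 19); the splitting field is K = Q(sqrt(53), sqrt(19)). Since 53, 19, and 1007 are all non-squares in Q, the three subfields Q(sqrt(53)), Q(sqrt(19)), Q(sqrt(1007)) are distinct degree-2 extensions, so [K:Q] = 4 (Klein four Galois group).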